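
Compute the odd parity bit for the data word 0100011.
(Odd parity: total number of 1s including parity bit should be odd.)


Number of 1s in data: 3
Parity bit: 0

0


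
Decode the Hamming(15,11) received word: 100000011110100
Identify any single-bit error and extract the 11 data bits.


Syndrome = 12: error at position 12

Data: 00001111100 (corrected bit 12)


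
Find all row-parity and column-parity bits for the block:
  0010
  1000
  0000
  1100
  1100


Row parities: 11000
Column parities: 1010

Row P: 11000, Col P: 1010, Corner: 0


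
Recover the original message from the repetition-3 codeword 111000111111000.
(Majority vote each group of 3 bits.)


Groups: 111, 000, 111, 111, 000
Majority votes: 10110

10110


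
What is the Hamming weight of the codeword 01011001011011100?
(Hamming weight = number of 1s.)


Counting 1s in 01011001011011100

9


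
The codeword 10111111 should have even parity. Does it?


Number of 1s: 7

No, parity error (7 ones)


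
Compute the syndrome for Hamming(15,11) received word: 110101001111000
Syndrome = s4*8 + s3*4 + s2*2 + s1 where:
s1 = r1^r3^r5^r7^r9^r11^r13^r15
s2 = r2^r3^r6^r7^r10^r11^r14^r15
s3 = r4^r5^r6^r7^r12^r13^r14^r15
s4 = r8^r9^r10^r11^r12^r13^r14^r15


s1=1, s2=0, s3=1, s4=0

Syndrome = 5 (error at position 5)


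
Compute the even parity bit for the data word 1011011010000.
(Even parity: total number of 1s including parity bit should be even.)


Number of 1s in data: 6
Parity bit: 0

0


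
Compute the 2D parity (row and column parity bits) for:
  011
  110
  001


Row parities: 001
Column parities: 100

Row P: 001, Col P: 100, Corner: 1


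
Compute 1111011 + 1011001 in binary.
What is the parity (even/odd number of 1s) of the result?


1111011 = 123
1011001 = 89
Sum = 212 = 11010100
1s count = 4

even parity (4 ones in 11010100)


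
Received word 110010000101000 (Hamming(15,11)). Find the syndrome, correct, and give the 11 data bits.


Syndrome = 0: no error detected

Data: 01000101000 (no errors)


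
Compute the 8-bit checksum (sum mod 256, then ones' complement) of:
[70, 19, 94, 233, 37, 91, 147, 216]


Sum = 907 mod 256 = 139
Complement = 116

116


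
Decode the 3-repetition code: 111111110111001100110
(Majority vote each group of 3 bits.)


Groups: 111, 111, 110, 111, 001, 100, 110
Majority votes: 1111001

1111001


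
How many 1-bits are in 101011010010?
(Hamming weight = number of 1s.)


Counting 1s in 101011010010

6


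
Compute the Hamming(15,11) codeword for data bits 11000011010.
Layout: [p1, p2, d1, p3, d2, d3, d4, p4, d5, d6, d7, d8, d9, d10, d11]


Parity bits: p1=1, p2=1, p3=1, p4=1

111110010011010


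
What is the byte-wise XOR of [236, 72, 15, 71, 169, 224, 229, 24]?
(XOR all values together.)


XOR chain: 236 ^ 72 ^ 15 ^ 71 ^ 169 ^ 224 ^ 229 ^ 24 = 88

88


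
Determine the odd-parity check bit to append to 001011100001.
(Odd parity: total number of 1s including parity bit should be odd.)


Number of 1s in data: 5
Parity bit: 0

0


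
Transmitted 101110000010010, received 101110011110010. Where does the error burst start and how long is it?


XOR: 000000011100000

Burst at position 7, length 3


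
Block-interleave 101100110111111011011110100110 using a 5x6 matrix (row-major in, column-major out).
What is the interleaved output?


Matrix:
  101100
  110111
  111011
  011110
  100110
Read columns: 111010111010110110110111101100

111010111010110110110111101100


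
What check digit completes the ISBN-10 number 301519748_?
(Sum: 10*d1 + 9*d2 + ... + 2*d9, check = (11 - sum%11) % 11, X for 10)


Weighted sum: 180
180 mod 11 = 4

Check digit: 7


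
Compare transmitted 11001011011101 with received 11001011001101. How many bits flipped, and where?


XOR: 00000000010000

1 error(s) at position(s): 9


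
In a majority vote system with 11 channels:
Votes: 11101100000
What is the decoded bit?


Ones: 5 out of 11
Threshold: 6

0 (5/11 voted 1)


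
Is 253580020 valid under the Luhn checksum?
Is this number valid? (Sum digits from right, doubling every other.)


Luhn sum = 19
19 mod 10 = 9

Invalid (Luhn sum mod 10 = 9)


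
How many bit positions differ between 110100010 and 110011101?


XOR: 000111111
Count of 1s: 6

6


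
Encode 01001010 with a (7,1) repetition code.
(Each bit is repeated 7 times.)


Each bit -> 7 copies

00000001111111000000000000001111111000000011111110000000


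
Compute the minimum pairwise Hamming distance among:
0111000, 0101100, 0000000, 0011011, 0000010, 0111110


Comparing all pairs, minimum distance: 1
Can detect 0 errors, correct 0 errors

1


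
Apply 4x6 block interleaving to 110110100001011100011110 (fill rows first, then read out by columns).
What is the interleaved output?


Matrix:
  110110
  100001
  011100
  011110
Read columns: 110010110011101110010100

110010110011101110010100


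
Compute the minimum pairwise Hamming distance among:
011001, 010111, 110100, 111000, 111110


Comparing all pairs, minimum distance: 2
Can detect 1 errors, correct 0 errors

2


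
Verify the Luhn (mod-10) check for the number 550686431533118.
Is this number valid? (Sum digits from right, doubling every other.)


Luhn sum = 52
52 mod 10 = 2

Invalid (Luhn sum mod 10 = 2)


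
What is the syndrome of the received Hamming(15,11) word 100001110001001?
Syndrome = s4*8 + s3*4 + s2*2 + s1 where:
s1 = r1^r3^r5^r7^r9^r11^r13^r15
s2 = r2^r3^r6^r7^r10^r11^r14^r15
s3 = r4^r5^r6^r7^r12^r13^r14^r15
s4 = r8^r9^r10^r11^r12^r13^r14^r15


s1=1, s2=1, s3=0, s4=1

Syndrome = 11 (error at position 11)


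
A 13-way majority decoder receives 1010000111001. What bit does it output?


Ones: 6 out of 13
Threshold: 7

0 (6/13 voted 1)


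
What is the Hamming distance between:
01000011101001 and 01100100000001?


XOR: 00100111101000
Count of 1s: 6

6


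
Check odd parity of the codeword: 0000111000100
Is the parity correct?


Number of 1s: 4

No, parity error (4 ones)


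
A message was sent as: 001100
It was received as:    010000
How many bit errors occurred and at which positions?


XOR: 011100

3 error(s) at position(s): 1, 2, 3


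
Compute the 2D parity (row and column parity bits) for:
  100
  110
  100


Row parities: 101
Column parities: 110

Row P: 101, Col P: 110, Corner: 0


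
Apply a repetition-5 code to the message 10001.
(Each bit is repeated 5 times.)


Each bit -> 5 copies

1111100000000000000011111


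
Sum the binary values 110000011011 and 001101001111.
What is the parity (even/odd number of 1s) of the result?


110000011011 = 3099
001101001111 = 847
Sum = 3946 = 111101101010
1s count = 8

even parity (8 ones in 111101101010)


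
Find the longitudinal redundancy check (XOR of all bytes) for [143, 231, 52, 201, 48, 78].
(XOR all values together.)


XOR chain: 143 ^ 231 ^ 52 ^ 201 ^ 48 ^ 78 = 235

235


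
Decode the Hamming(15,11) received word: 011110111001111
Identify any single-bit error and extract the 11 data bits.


Syndrome = 6: error at position 6

Data: 11111001111 (corrected bit 6)


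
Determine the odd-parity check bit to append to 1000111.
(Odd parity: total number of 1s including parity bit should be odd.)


Number of 1s in data: 4
Parity bit: 1

1


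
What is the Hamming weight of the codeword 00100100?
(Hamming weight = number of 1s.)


Counting 1s in 00100100

2


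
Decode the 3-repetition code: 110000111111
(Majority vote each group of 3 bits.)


Groups: 110, 000, 111, 111
Majority votes: 1011

1011


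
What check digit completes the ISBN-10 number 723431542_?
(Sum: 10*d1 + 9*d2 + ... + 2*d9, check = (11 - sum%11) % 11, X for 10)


Weighted sum: 199
199 mod 11 = 1

Check digit: X


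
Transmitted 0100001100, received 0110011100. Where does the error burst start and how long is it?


XOR: 0010010000

Burst at position 2, length 4


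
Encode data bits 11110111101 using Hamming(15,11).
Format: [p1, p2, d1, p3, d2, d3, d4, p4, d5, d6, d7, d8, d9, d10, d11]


Parity bits: p1=0, p2=0, p3=0, p4=1

001011110111101


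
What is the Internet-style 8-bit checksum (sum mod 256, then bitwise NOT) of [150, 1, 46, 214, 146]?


Sum = 557 mod 256 = 45
Complement = 210

210


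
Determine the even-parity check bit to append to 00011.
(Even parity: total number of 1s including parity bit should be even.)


Number of 1s in data: 2
Parity bit: 0

0


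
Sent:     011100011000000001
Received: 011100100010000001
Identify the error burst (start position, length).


XOR: 000000111010000000

Burst at position 6, length 5


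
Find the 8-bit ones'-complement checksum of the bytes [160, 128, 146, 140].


Sum = 574 mod 256 = 62
Complement = 193

193


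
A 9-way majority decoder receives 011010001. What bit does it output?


Ones: 4 out of 9
Threshold: 5

0 (4/9 voted 1)


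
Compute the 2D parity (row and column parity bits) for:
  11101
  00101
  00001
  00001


Row parities: 0011
Column parities: 11000

Row P: 0011, Col P: 11000, Corner: 0


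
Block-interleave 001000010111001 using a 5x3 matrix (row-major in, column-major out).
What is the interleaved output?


Matrix:
  001
  000
  010
  111
  001
Read columns: 000100011010011

000100011010011


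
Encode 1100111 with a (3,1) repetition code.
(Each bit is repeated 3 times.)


Each bit -> 3 copies

111111000000111111111


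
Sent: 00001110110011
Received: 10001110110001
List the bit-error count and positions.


XOR: 10000000000010

2 error(s) at position(s): 0, 12


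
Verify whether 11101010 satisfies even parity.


Number of 1s: 5

No, parity error (5 ones)


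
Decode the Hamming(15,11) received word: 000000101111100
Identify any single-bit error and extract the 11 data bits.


Syndrome = 14: error at position 14

Data: 00011111110 (corrected bit 14)


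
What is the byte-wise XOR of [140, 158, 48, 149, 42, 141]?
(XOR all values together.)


XOR chain: 140 ^ 158 ^ 48 ^ 149 ^ 42 ^ 141 = 16

16


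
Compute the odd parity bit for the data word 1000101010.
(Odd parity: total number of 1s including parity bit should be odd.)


Number of 1s in data: 4
Parity bit: 1

1


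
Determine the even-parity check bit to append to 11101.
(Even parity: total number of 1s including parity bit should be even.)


Number of 1s in data: 4
Parity bit: 0

0


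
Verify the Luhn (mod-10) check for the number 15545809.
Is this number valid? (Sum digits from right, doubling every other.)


Luhn sum = 30
30 mod 10 = 0

Valid (Luhn sum mod 10 = 0)


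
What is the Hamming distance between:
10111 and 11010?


XOR: 01101
Count of 1s: 3

3


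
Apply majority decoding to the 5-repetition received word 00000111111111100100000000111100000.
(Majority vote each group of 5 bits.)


Groups: 00000, 11111, 11111, 00100, 00000, 01111, 00000
Majority votes: 0110010

0110010


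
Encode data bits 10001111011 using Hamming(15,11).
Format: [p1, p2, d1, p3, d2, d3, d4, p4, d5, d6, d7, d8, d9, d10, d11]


Parity bits: p1=0, p2=1, p3=1, p4=0

011100001111011


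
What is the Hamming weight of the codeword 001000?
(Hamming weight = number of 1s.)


Counting 1s in 001000

1


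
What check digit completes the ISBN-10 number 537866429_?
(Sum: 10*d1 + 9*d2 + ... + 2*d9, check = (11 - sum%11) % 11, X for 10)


Weighted sum: 295
295 mod 11 = 9

Check digit: 2


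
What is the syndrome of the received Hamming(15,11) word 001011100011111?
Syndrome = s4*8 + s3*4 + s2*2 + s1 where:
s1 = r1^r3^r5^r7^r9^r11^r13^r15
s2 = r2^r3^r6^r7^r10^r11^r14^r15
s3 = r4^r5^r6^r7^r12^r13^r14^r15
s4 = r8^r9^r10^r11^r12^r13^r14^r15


s1=0, s2=0, s3=1, s4=1

Syndrome = 12 (error at position 12)


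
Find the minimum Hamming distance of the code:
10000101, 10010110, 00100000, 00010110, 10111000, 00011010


Comparing all pairs, minimum distance: 1
Can detect 0 errors, correct 0 errors

1


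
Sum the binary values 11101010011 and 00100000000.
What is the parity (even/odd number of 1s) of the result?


11101010011 = 1875
00100000000 = 256
Sum = 2131 = 100001010011
1s count = 5

odd parity (5 ones in 100001010011)


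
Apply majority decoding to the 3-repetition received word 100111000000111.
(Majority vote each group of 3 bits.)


Groups: 100, 111, 000, 000, 111
Majority votes: 01001

01001


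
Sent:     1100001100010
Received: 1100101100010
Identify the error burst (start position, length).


XOR: 0000100000000

Burst at position 4, length 1


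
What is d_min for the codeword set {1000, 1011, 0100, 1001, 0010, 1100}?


Comparing all pairs, minimum distance: 1
Can detect 0 errors, correct 0 errors

1


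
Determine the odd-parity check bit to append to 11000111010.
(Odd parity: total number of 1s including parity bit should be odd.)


Number of 1s in data: 6
Parity bit: 1

1


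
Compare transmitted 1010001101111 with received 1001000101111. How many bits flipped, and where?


XOR: 0011001000000

3 error(s) at position(s): 2, 3, 6


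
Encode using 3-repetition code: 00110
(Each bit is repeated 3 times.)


Each bit -> 3 copies

000000111111000


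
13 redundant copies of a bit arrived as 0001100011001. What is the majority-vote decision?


Ones: 5 out of 13
Threshold: 7

0 (5/13 voted 1)


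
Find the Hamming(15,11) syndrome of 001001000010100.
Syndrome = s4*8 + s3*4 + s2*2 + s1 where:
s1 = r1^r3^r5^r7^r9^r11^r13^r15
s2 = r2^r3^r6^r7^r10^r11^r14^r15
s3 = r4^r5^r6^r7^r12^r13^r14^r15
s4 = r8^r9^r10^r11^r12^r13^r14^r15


s1=1, s2=1, s3=0, s4=0

Syndrome = 3 (error at position 3)


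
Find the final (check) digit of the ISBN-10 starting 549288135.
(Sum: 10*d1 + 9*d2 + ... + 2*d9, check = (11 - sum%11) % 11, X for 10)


Weighted sum: 283
283 mod 11 = 8

Check digit: 3


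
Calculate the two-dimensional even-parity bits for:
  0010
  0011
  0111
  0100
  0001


Row parities: 10111
Column parities: 0011

Row P: 10111, Col P: 0011, Corner: 0


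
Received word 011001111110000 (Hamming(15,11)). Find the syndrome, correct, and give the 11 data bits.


Syndrome = 0: no error detected

Data: 10111110000 (no errors)


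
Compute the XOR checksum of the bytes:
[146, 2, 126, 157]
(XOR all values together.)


XOR chain: 146 ^ 2 ^ 126 ^ 157 = 115

115


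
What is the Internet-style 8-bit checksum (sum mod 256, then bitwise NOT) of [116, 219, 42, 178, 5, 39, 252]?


Sum = 851 mod 256 = 83
Complement = 172

172


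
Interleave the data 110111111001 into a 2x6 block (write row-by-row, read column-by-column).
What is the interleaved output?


Matrix:
  110111
  111001
Read columns: 111101101011

111101101011


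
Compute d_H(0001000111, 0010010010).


XOR: 0011010101
Count of 1s: 5

5


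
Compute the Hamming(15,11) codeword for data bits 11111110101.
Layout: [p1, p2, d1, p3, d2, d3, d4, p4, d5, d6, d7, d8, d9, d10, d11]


Parity bits: p1=1, p2=0, p3=1, p4=1

101111111110101


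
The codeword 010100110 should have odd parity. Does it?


Number of 1s: 4

No, parity error (4 ones)


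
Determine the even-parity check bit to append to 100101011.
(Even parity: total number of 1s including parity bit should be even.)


Number of 1s in data: 5
Parity bit: 1

1


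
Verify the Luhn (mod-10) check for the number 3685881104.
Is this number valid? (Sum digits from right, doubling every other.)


Luhn sum = 46
46 mod 10 = 6

Invalid (Luhn sum mod 10 = 6)


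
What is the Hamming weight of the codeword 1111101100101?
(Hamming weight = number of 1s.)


Counting 1s in 1111101100101

9


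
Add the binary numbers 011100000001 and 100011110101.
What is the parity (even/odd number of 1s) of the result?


011100000001 = 1793
100011110101 = 2293
Sum = 4086 = 111111110110
1s count = 10

even parity (10 ones in 111111110110)


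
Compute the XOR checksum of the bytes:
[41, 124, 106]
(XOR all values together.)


XOR chain: 41 ^ 124 ^ 106 = 63

63


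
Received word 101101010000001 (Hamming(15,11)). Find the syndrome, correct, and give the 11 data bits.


Syndrome = 7: error at position 7

Data: 10110000001 (corrected bit 7)


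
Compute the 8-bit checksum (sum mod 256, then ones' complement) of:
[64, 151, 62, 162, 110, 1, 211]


Sum = 761 mod 256 = 249
Complement = 6

6


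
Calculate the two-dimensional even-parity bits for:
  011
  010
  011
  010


Row parities: 0101
Column parities: 000

Row P: 0101, Col P: 000, Corner: 0


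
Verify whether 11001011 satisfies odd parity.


Number of 1s: 5

Yes, parity is correct (5 ones)


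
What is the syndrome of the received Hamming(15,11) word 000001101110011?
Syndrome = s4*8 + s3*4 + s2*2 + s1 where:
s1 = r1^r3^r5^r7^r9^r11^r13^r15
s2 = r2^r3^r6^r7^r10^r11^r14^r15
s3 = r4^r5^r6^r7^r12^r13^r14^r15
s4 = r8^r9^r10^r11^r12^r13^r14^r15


s1=0, s2=0, s3=0, s4=1

Syndrome = 8 (error at position 8)


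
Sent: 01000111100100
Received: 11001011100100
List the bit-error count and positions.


XOR: 10001100000000

3 error(s) at position(s): 0, 4, 5


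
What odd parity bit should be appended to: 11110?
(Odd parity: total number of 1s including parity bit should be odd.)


Number of 1s in data: 4
Parity bit: 1

1


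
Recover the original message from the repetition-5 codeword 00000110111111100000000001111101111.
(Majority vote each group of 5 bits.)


Groups: 00000, 11011, 11111, 00000, 00000, 11111, 01111
Majority votes: 0110011

0110011


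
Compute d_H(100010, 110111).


XOR: 010101
Count of 1s: 3

3


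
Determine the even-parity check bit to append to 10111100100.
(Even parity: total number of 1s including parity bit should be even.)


Number of 1s in data: 6
Parity bit: 0

0


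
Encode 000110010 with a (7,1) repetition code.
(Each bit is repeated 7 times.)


Each bit -> 7 copies

000000000000000000000111111111111110000000000000011111110000000


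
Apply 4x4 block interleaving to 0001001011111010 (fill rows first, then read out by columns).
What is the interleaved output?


Matrix:
  0001
  0010
  1111
  1010
Read columns: 0011001001111010

0011001001111010


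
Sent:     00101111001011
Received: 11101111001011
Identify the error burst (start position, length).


XOR: 11000000000000

Burst at position 0, length 2


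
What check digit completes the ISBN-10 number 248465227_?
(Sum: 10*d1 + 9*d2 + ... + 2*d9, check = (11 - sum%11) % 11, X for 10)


Weighted sum: 237
237 mod 11 = 6

Check digit: 5


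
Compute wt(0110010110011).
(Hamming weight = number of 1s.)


Counting 1s in 0110010110011

7


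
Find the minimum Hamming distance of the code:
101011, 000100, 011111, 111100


Comparing all pairs, minimum distance: 3
Can detect 2 errors, correct 1 errors

3


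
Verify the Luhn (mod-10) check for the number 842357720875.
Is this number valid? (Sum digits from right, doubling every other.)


Luhn sum = 51
51 mod 10 = 1

Invalid (Luhn sum mod 10 = 1)


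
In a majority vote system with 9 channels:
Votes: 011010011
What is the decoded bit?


Ones: 5 out of 9
Threshold: 5

1 (5/9 voted 1)


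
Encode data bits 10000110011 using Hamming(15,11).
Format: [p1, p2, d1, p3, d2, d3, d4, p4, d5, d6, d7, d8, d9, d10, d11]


Parity bits: p1=1, p2=1, p3=0, p4=0

111000000110011


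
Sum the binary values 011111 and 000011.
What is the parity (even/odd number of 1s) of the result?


011111 = 31
000011 = 3
Sum = 34 = 100010
1s count = 2

even parity (2 ones in 100010)


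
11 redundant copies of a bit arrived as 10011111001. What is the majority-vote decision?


Ones: 7 out of 11
Threshold: 6

1 (7/11 voted 1)


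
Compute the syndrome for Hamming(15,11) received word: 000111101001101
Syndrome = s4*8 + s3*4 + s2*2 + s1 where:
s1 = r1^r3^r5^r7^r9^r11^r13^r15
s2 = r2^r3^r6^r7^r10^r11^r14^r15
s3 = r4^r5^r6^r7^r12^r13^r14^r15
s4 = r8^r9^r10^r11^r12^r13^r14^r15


s1=1, s2=1, s3=1, s4=0

Syndrome = 7 (error at position 7)


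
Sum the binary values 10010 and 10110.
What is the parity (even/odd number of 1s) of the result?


10010 = 18
10110 = 22
Sum = 40 = 101000
1s count = 2

even parity (2 ones in 101000)


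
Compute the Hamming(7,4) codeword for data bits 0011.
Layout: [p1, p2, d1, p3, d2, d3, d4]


Parity bits: p1=1, p2=0, p3=0

1000011


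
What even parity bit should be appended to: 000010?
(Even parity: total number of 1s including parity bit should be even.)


Number of 1s in data: 1
Parity bit: 1

1


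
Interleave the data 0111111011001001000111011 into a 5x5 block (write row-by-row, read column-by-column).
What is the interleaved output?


Matrix:
  01111
  11011
  00100
  10001
  11011
Read columns: 0101111001101001100111011

0101111001101001100111011


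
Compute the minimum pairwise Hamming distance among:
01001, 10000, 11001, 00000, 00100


Comparing all pairs, minimum distance: 1
Can detect 0 errors, correct 0 errors

1


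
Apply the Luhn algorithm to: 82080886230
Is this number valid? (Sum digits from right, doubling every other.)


Luhn sum = 45
45 mod 10 = 5

Invalid (Luhn sum mod 10 = 5)


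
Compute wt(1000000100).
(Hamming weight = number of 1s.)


Counting 1s in 1000000100

2


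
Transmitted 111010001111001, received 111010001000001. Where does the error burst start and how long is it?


XOR: 000000000111000

Burst at position 9, length 3


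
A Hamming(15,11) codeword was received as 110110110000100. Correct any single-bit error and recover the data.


Syndrome = 0: no error detected

Data: 01010000100 (no errors)


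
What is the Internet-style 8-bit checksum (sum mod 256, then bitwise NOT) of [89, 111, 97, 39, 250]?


Sum = 586 mod 256 = 74
Complement = 181

181


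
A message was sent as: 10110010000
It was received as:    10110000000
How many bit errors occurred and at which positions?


XOR: 00000010000

1 error(s) at position(s): 6


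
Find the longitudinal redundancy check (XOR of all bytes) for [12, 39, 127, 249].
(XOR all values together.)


XOR chain: 12 ^ 39 ^ 127 ^ 249 = 173

173


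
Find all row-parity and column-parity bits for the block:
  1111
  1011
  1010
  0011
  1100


Row parities: 01000
Column parities: 0001

Row P: 01000, Col P: 0001, Corner: 1


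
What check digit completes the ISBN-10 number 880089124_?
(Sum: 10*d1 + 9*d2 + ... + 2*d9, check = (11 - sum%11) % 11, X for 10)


Weighted sum: 263
263 mod 11 = 10

Check digit: 1


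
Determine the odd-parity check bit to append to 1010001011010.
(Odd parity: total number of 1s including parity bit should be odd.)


Number of 1s in data: 6
Parity bit: 1

1


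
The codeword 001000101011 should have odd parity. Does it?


Number of 1s: 5

Yes, parity is correct (5 ones)


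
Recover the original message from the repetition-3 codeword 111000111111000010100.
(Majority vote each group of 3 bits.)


Groups: 111, 000, 111, 111, 000, 010, 100
Majority votes: 1011000

1011000


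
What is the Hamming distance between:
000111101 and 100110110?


XOR: 100001011
Count of 1s: 4

4


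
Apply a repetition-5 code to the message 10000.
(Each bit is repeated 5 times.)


Each bit -> 5 copies

1111100000000000000000000


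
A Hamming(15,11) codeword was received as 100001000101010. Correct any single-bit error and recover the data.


Syndrome = 15: error at position 15

Data: 00100101011 (corrected bit 15)


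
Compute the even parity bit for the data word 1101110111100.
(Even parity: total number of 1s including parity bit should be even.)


Number of 1s in data: 9
Parity bit: 1

1


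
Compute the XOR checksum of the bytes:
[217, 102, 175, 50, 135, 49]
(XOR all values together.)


XOR chain: 217 ^ 102 ^ 175 ^ 50 ^ 135 ^ 49 = 148

148


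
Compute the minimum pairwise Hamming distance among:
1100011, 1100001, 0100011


Comparing all pairs, minimum distance: 1
Can detect 0 errors, correct 0 errors

1


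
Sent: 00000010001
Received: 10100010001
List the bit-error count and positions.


XOR: 10100000000

2 error(s) at position(s): 0, 2


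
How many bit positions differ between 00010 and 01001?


XOR: 01011
Count of 1s: 3

3


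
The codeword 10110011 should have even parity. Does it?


Number of 1s: 5

No, parity error (5 ones)


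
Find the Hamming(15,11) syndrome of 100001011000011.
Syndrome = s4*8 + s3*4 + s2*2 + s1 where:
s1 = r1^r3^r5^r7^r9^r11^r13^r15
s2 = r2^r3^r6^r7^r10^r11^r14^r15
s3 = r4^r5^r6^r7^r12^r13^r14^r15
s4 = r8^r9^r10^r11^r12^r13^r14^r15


s1=1, s2=1, s3=1, s4=0

Syndrome = 7 (error at position 7)


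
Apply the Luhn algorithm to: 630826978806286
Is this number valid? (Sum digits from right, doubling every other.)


Luhn sum = 71
71 mod 10 = 1

Invalid (Luhn sum mod 10 = 1)


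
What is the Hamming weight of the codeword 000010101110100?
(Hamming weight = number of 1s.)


Counting 1s in 000010101110100

6


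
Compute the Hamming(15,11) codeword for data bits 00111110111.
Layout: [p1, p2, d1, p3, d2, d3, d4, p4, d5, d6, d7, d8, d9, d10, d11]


Parity bits: p1=1, p2=0, p3=1, p4=0

100101101110111


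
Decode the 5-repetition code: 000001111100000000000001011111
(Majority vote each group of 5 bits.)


Groups: 00000, 11111, 00000, 00000, 00010, 11111
Majority votes: 010001

010001


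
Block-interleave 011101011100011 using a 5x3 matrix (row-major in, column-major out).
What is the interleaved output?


Matrix:
  011
  101
  011
  100
  011
Read columns: 010101010111101

010101010111101


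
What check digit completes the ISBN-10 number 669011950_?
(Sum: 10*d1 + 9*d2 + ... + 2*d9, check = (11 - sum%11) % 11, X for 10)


Weighted sum: 248
248 mod 11 = 6

Check digit: 5


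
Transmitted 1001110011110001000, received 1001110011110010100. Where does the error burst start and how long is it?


XOR: 0000000000000011100

Burst at position 14, length 3


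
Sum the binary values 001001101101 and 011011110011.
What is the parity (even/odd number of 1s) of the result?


001001101101 = 621
011011110011 = 1779
Sum = 2400 = 100101100000
1s count = 4

even parity (4 ones in 100101100000)


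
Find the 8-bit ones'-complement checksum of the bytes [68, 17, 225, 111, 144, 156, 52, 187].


Sum = 960 mod 256 = 192
Complement = 63

63


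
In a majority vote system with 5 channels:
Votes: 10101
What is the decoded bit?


Ones: 3 out of 5
Threshold: 3

1 (3/5 voted 1)


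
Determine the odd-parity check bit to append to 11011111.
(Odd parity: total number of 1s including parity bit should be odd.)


Number of 1s in data: 7
Parity bit: 0

0


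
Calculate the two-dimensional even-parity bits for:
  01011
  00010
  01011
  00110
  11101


Row parities: 11100
Column parities: 11001

Row P: 11100, Col P: 11001, Corner: 1


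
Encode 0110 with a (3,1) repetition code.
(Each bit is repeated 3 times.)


Each bit -> 3 copies

000111111000


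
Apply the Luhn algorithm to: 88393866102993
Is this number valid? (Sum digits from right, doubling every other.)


Luhn sum = 80
80 mod 10 = 0

Valid (Luhn sum mod 10 = 0)


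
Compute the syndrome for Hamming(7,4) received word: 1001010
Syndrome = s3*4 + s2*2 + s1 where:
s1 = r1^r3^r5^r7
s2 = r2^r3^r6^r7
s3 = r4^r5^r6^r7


s1=1, s2=1, s3=0

Syndrome = 3 (error at position 3)


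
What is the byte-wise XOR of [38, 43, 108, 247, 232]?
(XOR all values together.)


XOR chain: 38 ^ 43 ^ 108 ^ 247 ^ 232 = 126

126


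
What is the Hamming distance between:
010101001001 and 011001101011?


XOR: 001100100010
Count of 1s: 4

4


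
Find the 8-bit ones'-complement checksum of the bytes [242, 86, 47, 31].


Sum = 406 mod 256 = 150
Complement = 105

105


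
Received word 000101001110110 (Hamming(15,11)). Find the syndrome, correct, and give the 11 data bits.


Syndrome = 9: error at position 9

Data: 00100110110 (corrected bit 9)


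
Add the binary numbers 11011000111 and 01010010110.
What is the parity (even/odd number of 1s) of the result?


11011000111 = 1735
01010010110 = 662
Sum = 2397 = 100101011101
1s count = 7

odd parity (7 ones in 100101011101)


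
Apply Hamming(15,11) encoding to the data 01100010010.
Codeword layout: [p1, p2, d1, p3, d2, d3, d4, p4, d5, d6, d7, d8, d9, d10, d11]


Parity bits: p1=0, p2=1, p3=1, p4=0

010111000010010


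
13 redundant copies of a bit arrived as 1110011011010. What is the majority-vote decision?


Ones: 8 out of 13
Threshold: 7

1 (8/13 voted 1)


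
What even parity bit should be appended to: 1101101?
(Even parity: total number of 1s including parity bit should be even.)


Number of 1s in data: 5
Parity bit: 1

1


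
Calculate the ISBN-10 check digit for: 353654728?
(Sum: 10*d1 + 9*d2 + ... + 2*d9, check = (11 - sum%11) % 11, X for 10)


Weighted sum: 241
241 mod 11 = 10

Check digit: 1


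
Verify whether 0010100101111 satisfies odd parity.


Number of 1s: 7

Yes, parity is correct (7 ones)


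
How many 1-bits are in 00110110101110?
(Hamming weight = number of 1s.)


Counting 1s in 00110110101110

8


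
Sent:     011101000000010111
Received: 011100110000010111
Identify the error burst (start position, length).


XOR: 000001110000000000

Burst at position 5, length 3


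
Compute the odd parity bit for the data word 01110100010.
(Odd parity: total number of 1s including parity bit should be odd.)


Number of 1s in data: 5
Parity bit: 0

0


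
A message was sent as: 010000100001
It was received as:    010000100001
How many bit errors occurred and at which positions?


XOR: 000000000000

0 errors (received matches sent)


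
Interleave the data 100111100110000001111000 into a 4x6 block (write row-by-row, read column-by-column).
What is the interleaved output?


Matrix:
  100111
  100110
  000001
  111000
Read columns: 110100010001110011001010

110100010001110011001010


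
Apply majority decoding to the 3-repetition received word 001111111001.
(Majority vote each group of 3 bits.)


Groups: 001, 111, 111, 001
Majority votes: 0110

0110


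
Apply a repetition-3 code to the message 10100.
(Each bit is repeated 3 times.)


Each bit -> 3 copies

111000111000000


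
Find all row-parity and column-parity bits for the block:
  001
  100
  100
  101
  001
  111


Row parities: 111011
Column parities: 010

Row P: 111011, Col P: 010, Corner: 1


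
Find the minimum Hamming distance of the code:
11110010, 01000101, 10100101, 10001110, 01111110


Comparing all pairs, minimum distance: 3
Can detect 2 errors, correct 1 errors

3


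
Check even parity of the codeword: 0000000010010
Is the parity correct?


Number of 1s: 2

Yes, parity is correct (2 ones)


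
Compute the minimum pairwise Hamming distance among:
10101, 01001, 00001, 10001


Comparing all pairs, minimum distance: 1
Can detect 0 errors, correct 0 errors

1


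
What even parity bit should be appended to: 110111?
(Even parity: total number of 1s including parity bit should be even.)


Number of 1s in data: 5
Parity bit: 1

1


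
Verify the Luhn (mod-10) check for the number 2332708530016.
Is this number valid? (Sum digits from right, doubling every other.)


Luhn sum = 42
42 mod 10 = 2

Invalid (Luhn sum mod 10 = 2)


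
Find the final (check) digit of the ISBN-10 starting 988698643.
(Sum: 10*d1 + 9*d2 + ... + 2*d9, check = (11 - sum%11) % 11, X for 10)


Weighted sum: 404
404 mod 11 = 8

Check digit: 3


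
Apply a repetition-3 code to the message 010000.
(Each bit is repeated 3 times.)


Each bit -> 3 copies

000111000000000000


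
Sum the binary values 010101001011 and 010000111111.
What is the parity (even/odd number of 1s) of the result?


010101001011 = 1355
010000111111 = 1087
Sum = 2442 = 100110001010
1s count = 5

odd parity (5 ones in 100110001010)


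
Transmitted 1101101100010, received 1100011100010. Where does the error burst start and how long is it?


XOR: 0001110000000

Burst at position 3, length 3


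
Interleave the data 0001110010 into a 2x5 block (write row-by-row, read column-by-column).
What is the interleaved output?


Matrix:
  00011
  10010
Read columns: 0100001110

0100001110


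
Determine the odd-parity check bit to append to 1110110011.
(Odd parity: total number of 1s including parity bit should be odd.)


Number of 1s in data: 7
Parity bit: 0

0


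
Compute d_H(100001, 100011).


XOR: 000010
Count of 1s: 1

1


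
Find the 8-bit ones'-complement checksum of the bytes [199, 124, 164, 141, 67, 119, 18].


Sum = 832 mod 256 = 64
Complement = 191

191


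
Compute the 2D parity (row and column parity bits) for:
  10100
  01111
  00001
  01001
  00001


Row parities: 00101
Column parities: 10010

Row P: 00101, Col P: 10010, Corner: 0


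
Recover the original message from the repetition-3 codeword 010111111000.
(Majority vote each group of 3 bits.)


Groups: 010, 111, 111, 000
Majority votes: 0110

0110


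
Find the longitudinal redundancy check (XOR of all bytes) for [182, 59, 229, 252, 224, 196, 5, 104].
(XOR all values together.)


XOR chain: 182 ^ 59 ^ 229 ^ 252 ^ 224 ^ 196 ^ 5 ^ 104 = 221

221


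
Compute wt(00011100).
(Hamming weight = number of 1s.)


Counting 1s in 00011100

3


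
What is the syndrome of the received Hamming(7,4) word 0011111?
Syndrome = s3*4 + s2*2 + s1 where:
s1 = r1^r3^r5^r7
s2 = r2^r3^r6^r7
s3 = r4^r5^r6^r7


s1=1, s2=1, s3=0

Syndrome = 3 (error at position 3)


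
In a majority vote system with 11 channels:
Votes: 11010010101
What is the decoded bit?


Ones: 6 out of 11
Threshold: 6

1 (6/11 voted 1)


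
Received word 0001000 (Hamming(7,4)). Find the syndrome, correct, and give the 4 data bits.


Syndrome = 4: error at position 4

Data: 0000 (corrected bit 4)


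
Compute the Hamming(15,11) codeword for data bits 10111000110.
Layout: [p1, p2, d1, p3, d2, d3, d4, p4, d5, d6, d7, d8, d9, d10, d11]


Parity bits: p1=0, p2=0, p3=0, p4=1

001001111000110


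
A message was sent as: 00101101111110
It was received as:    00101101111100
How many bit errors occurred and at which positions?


XOR: 00000000000010

1 error(s) at position(s): 12


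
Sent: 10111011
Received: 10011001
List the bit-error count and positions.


XOR: 00100010

2 error(s) at position(s): 2, 6


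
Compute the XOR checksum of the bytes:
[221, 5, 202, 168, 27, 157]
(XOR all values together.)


XOR chain: 221 ^ 5 ^ 202 ^ 168 ^ 27 ^ 157 = 60

60


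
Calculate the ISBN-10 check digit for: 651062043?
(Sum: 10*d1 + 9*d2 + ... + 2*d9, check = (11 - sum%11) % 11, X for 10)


Weighted sum: 177
177 mod 11 = 1

Check digit: X


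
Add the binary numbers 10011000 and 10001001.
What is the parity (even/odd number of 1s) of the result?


10011000 = 152
10001001 = 137
Sum = 289 = 100100001
1s count = 3

odd parity (3 ones in 100100001)


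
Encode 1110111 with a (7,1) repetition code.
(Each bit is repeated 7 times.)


Each bit -> 7 copies

1111111111111111111110000000111111111111111111111


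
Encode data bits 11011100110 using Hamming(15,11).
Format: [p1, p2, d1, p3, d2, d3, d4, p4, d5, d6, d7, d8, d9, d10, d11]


Parity bits: p1=1, p2=0, p3=0, p4=0

101010101100110


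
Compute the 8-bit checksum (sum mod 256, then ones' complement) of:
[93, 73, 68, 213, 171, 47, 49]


Sum = 714 mod 256 = 202
Complement = 53

53


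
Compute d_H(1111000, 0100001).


XOR: 1011001
Count of 1s: 4

4


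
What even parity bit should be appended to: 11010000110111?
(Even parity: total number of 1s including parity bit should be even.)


Number of 1s in data: 8
Parity bit: 0

0


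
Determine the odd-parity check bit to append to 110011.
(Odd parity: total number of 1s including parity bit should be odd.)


Number of 1s in data: 4
Parity bit: 1

1


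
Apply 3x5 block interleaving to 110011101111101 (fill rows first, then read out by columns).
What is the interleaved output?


Matrix:
  11001
  11011
  11101
Read columns: 111111001010111

111111001010111


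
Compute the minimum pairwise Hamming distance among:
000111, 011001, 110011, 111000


Comparing all pairs, minimum distance: 2
Can detect 1 errors, correct 0 errors

2


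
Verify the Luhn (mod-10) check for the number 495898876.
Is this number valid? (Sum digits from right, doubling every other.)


Luhn sum = 60
60 mod 10 = 0

Valid (Luhn sum mod 10 = 0)


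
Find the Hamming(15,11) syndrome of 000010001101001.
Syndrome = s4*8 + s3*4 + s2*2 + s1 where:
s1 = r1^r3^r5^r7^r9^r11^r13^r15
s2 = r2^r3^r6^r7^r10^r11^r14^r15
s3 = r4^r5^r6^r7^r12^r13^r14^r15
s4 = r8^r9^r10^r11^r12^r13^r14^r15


s1=1, s2=0, s3=1, s4=0

Syndrome = 5 (error at position 5)


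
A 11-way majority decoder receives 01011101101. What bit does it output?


Ones: 7 out of 11
Threshold: 6

1 (7/11 voted 1)


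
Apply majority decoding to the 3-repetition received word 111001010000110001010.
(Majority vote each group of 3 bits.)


Groups: 111, 001, 010, 000, 110, 001, 010
Majority votes: 1000100

1000100


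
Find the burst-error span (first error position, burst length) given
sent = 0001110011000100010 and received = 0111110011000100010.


XOR: 0110000000000000000

Burst at position 1, length 2


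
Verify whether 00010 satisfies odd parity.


Number of 1s: 1

Yes, parity is correct (1 ones)


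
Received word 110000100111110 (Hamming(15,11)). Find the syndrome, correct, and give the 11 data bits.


Syndrome = 10: error at position 10

Data: 00010011110 (corrected bit 10)


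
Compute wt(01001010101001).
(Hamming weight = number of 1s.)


Counting 1s in 01001010101001

6


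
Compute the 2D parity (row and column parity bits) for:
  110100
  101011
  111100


Row parities: 100
Column parities: 100011

Row P: 100, Col P: 100011, Corner: 1


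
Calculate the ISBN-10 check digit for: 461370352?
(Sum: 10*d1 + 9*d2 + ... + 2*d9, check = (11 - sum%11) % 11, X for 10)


Weighted sum: 196
196 mod 11 = 9

Check digit: 2


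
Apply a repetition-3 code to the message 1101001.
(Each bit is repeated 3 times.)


Each bit -> 3 copies

111111000111000000111


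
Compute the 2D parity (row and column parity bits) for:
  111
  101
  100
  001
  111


Row parities: 10111
Column parities: 000

Row P: 10111, Col P: 000, Corner: 0


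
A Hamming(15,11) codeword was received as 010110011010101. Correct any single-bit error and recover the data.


Syndrome = 11: error at position 11

Data: 01001000101 (corrected bit 11)


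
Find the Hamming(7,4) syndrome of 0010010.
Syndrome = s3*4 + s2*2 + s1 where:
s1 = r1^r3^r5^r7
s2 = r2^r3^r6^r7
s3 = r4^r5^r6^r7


s1=1, s2=0, s3=1

Syndrome = 5 (error at position 5)


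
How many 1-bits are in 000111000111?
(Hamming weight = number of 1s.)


Counting 1s in 000111000111

6


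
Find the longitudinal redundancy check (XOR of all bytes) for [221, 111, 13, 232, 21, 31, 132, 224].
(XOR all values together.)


XOR chain: 221 ^ 111 ^ 13 ^ 232 ^ 21 ^ 31 ^ 132 ^ 224 = 57

57


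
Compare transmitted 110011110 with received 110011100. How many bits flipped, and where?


XOR: 000000010

1 error(s) at position(s): 7


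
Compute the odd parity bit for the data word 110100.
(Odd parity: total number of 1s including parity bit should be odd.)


Number of 1s in data: 3
Parity bit: 0

0
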